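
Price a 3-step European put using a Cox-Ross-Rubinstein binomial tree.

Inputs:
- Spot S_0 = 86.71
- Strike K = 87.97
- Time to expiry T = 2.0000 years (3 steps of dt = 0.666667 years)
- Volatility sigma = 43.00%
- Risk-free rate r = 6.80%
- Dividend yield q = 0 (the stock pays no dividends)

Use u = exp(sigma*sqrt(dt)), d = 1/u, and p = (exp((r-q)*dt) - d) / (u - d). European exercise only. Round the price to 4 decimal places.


dt = T/N = 0.666667
u = exp(sigma*sqrt(dt)) = 1.420620; d = 1/u = 0.703918
p = (exp((r-q)*dt) - d) / (u - d) = 0.477826
Discount per step: exp(-r*dt) = 0.955679
Stock lattice S(k, i) with i counting down-moves:
  k=0: S(0,0) = 86.7100
  k=1: S(1,0) = 123.1820; S(1,1) = 61.0367
  k=2: S(2,0) = 174.9948; S(2,1) = 86.7100; S(2,2) = 42.9648
  k=3: S(3,0) = 248.6012; S(3,1) = 123.1820; S(3,2) = 61.0367; S(3,3) = 30.2437
Terminal payoffs V(N, i) = max(K - S_T, 0):
  V(3,0) = 0.000000; V(3,1) = 0.000000; V(3,2) = 26.933278; V(3,3) = 57.726278
Backward induction: V(k, i) = exp(-r*dt) * [p * V(k+1, i) + (1-p) * V(k+1, i+1)].
  V(2,0) = exp(-r*dt) * [p*0.000000 + (1-p)*0.000000] = 0.000000
  V(2,1) = exp(-r*dt) * [p*0.000000 + (1-p)*26.933278] = 13.440542
  V(2,2) = exp(-r*dt) * [p*26.933278 + (1-p)*57.726278] = 41.106228
  V(1,0) = exp(-r*dt) * [p*0.000000 + (1-p)*13.440542] = 6.707248
  V(1,1) = exp(-r*dt) * [p*13.440542 + (1-p)*41.106228] = 26.650879
  V(0,0) = exp(-r*dt) * [p*6.707248 + (1-p)*26.650879] = 16.362466

Answer: Price = V(0,0) = 16.3625


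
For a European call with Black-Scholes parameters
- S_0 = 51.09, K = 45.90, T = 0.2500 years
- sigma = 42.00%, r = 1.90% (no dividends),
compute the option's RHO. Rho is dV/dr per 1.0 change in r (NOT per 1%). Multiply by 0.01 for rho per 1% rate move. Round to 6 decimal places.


d1 = 0.6377317442; d2 = 0.4277317442
phi(d1) = 0.3255336569; exp(-qT) = 1.0000000000; exp(-rT) = 0.9952612634
N(d2) = 0.6655767822
Rho = K*T*exp(-rT)*N(d2) = 45.9000 * 0.2500 * 0.9952612634 * 0.6655767822 = 7.601302

Answer: Rho = 7.601302


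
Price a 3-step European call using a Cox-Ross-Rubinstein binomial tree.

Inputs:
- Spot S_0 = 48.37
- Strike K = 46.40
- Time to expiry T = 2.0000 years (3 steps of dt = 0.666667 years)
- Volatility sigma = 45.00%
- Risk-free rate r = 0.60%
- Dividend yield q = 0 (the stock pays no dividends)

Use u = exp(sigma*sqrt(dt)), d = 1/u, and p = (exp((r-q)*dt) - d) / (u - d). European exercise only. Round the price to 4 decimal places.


Answer: Price = V(0,0) = 13.9745

Derivation:
dt = T/N = 0.666667
u = exp(sigma*sqrt(dt)) = 1.444009; d = 1/u = 0.692516
p = (exp((r-q)*dt) - d) / (u - d) = 0.414497
Discount per step: exp(-r*dt) = 0.996008
Stock lattice S(k, i) with i counting down-moves:
  k=0: S(0,0) = 48.3700
  k=1: S(1,0) = 69.8467; S(1,1) = 33.4970
  k=2: S(2,0) = 100.8593; S(2,1) = 48.3700; S(2,2) = 23.1972
  k=3: S(3,0) = 145.6418; S(3,1) = 69.8467; S(3,2) = 33.4970; S(3,3) = 16.0645
Terminal payoffs V(N, i) = max(S_T - K, 0):
  V(3,0) = 99.241798; V(3,1) = 23.446728; V(3,2) = 0.000000; V(3,3) = 0.000000
Backward induction: V(k, i) = exp(-r*dt) * [p * V(k+1, i) + (1-p) * V(k+1, i+1)].
  V(2,0) = exp(-r*dt) * [p*99.241798 + (1-p)*23.446728] = 54.644553
  V(2,1) = exp(-r*dt) * [p*23.446728 + (1-p)*0.000000] = 9.679805
  V(2,2) = exp(-r*dt) * [p*0.000000 + (1-p)*0.000000] = 0.000000
  V(1,0) = exp(-r*dt) * [p*54.644553 + (1-p)*9.679805] = 28.204521
  V(1,1) = exp(-r*dt) * [p*9.679805 + (1-p)*0.000000] = 3.996235
  V(0,0) = exp(-r*dt) * [p*28.204521 + (1-p)*3.996235] = 13.974490


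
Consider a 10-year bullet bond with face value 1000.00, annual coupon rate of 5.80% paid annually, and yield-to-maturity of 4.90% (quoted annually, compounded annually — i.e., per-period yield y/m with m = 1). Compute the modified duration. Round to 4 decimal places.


Coupon per period c = face * coupon_rate / m = 58.000000
Periods per year m = 1; per-period yield y/m = 0.049000
Number of cashflows N = 10
Cashflows (t years, CF_t, discount factor 1/(1+y/m)^(m*t), PV):
  t = 1.0000: CF_t = 58.000000, DF = 0.953289, PV = 55.290753
  t = 2.0000: CF_t = 58.000000, DF = 0.908760, PV = 52.708058
  t = 3.0000: CF_t = 58.000000, DF = 0.866310, PV = 50.246004
  t = 4.0000: CF_t = 58.000000, DF = 0.825844, PV = 47.898955
  t = 5.0000: CF_t = 58.000000, DF = 0.787268, PV = 45.661540
  t = 6.0000: CF_t = 58.000000, DF = 0.750494, PV = 43.528637
  t = 7.0000: CF_t = 58.000000, DF = 0.715437, PV = 41.495364
  t = 8.0000: CF_t = 58.000000, DF = 0.682018, PV = 39.557067
  t = 9.0000: CF_t = 58.000000, DF = 0.650161, PV = 37.709311
  t = 10.0000: CF_t = 1058.000000, DF = 0.619791, PV = 655.738655
Price P = sum_t PV_t = 1069.834345
First compute Macaulay numerator sum_t t * PV_t:
  t * PV_t at t = 1.0000: 55.290753
  t * PV_t at t = 2.0000: 105.416116
  t * PV_t at t = 3.0000: 150.738012
  t * PV_t at t = 4.0000: 191.595821
  t * PV_t at t = 5.0000: 228.307699
  t * PV_t at t = 6.0000: 261.171820
  t * PV_t at t = 7.0000: 290.467546
  t * PV_t at t = 8.0000: 316.456540
  t * PV_t at t = 9.0000: 339.383801
  t * PV_t at t = 10.0000: 6557.386553
Macaulay duration D = 8496.214661 / 1069.834345 = 7.941617
Modified duration = D / (1 + y/m) = 7.941617 / (1 + 0.049000) = 7.570655

Answer: Modified duration = 7.5707


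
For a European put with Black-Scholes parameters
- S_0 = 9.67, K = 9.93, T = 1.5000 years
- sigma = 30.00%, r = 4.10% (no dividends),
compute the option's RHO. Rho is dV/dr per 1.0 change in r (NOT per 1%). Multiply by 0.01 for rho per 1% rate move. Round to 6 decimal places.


d1 = 0.2788821133; d2 = -0.0885413481
phi(d1) = 0.3837261431; exp(-qT) = 1.0000000000; exp(-rT) = 0.9403529457
N(-d2) = 0.5352767888
Rho = -K*T*exp(-rT)*N(-d2) = -9.9300 * 1.5000 * 0.9403529457 * 0.5352767888 = -7.497385

Answer: Rho = -7.497385


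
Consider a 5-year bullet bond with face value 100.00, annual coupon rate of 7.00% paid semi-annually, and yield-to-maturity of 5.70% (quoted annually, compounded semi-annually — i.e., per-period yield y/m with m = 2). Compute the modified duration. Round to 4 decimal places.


Answer: Modified duration = 4.2060

Derivation:
Coupon per period c = face * coupon_rate / m = 3.500000
Periods per year m = 2; per-period yield y/m = 0.028500
Number of cashflows N = 10
Cashflows (t years, CF_t, discount factor 1/(1+y/m)^(m*t), PV):
  t = 0.5000: CF_t = 3.500000, DF = 0.972290, PV = 3.403014
  t = 1.0000: CF_t = 3.500000, DF = 0.945347, PV = 3.308716
  t = 1.5000: CF_t = 3.500000, DF = 0.919152, PV = 3.217030
  t = 2.0000: CF_t = 3.500000, DF = 0.893682, PV = 3.127886
  t = 2.5000: CF_t = 3.500000, DF = 0.868917, PV = 3.041211
  t = 3.0000: CF_t = 3.500000, DF = 0.844840, PV = 2.956938
  t = 3.5000: CF_t = 3.500000, DF = 0.821429, PV = 2.875001
  t = 4.0000: CF_t = 3.500000, DF = 0.798667, PV = 2.795334
  t = 4.5000: CF_t = 3.500000, DF = 0.776536, PV = 2.717874
  t = 5.0000: CF_t = 103.500000, DF = 0.755018, PV = 78.144315
Price P = sum_t PV_t = 105.587319
First compute Macaulay numerator sum_t t * PV_t:
  t * PV_t at t = 0.5000: 1.701507
  t * PV_t at t = 1.0000: 3.308716
  t * PV_t at t = 1.5000: 4.825546
  t * PV_t at t = 2.0000: 6.255771
  t * PV_t at t = 2.5000: 7.603028
  t * PV_t at t = 3.0000: 8.870815
  t * PV_t at t = 3.5000: 10.062503
  t * PV_t at t = 4.0000: 11.181335
  t * PV_t at t = 4.5000: 12.230435
  t * PV_t at t = 5.0000: 390.721576
Macaulay duration D = 456.761231 / 105.587319 = 4.325910
Modified duration = D / (1 + y/m) = 4.325910 / (1 + 0.028500) = 4.206038


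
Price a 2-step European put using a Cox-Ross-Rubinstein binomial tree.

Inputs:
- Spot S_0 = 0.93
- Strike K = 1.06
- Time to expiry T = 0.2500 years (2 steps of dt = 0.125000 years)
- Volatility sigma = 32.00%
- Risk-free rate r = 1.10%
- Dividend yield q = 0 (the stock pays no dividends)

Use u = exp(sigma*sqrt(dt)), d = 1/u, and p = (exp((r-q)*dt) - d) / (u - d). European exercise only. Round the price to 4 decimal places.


Answer: Price = V(0,0) = 0.1513

Derivation:
dt = T/N = 0.125000
u = exp(sigma*sqrt(dt)) = 1.119785; d = 1/u = 0.893028
p = (exp((r-q)*dt) - d) / (u - d) = 0.477814
Discount per step: exp(-r*dt) = 0.998626
Stock lattice S(k, i) with i counting down-moves:
  k=0: S(0,0) = 0.9300
  k=1: S(1,0) = 1.0414; S(1,1) = 0.8305
  k=2: S(2,0) = 1.1661; S(2,1) = 0.9300; S(2,2) = 0.7417
Terminal payoffs V(N, i) = max(K - S_T, 0):
  V(2,0) = 0.000000; V(2,1) = 0.130000; V(2,2) = 0.318326
Backward induction: V(k, i) = exp(-r*dt) * [p * V(k+1, i) + (1-p) * V(k+1, i+1)].
  V(1,0) = exp(-r*dt) * [p*0.000000 + (1-p)*0.130000] = 0.067791
  V(1,1) = exp(-r*dt) * [p*0.130000 + (1-p)*0.318326] = 0.228027
  V(0,0) = exp(-r*dt) * [p*0.067791 + (1-p)*0.228027] = 0.151256


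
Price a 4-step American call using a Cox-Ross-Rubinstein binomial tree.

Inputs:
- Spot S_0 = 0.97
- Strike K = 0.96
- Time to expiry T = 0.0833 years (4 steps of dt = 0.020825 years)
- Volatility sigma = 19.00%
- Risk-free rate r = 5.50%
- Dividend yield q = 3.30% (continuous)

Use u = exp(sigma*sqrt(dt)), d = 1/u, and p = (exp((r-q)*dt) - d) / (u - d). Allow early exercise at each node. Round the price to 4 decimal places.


Answer: Price = V(0,0) = 0.0276

Derivation:
dt = T/N = 0.020825
u = exp(sigma*sqrt(dt)) = 1.027798; d = 1/u = 0.972954
p = (exp((r-q)*dt) - d) / (u - d) = 0.501501
Discount per step: exp(-r*dt) = 0.998855
Stock lattice S(k, i) with i counting down-moves:
  k=0: S(0,0) = 0.9700
  k=1: S(1,0) = 0.9970; S(1,1) = 0.9438
  k=2: S(2,0) = 1.0247; S(2,1) = 0.9700; S(2,2) = 0.9182
  k=3: S(3,0) = 1.0532; S(3,1) = 0.9970; S(3,2) = 0.9438; S(3,3) = 0.8934
  k=4: S(4,0) = 1.0824; S(4,1) = 1.0247; S(4,2) = 0.9700; S(4,3) = 0.9182; S(4,4) = 0.8692
Terminal payoffs V(N, i) = max(S_T - K, 0):
  V(4,0) = 0.122437; V(4,1) = 0.064678; V(4,2) = 0.010000; V(4,3) = 0.000000; V(4,4) = 0.000000
Backward induction: V(k, i) = exp(-r*dt) * [p * V(k+1, i) + (1-p) * V(k+1, i+1)]; then take max(V_cont, immediate exercise) for American.
  V(3,0) = exp(-r*dt) * [p*0.122437 + (1-p)*0.064678] = 0.093537; exercise = 0.093162; V(3,0) = max -> 0.093537
  V(3,1) = exp(-r*dt) * [p*0.064678 + (1-p)*0.010000] = 0.037378; exercise = 0.036964; V(3,1) = max -> 0.037378
  V(3,2) = exp(-r*dt) * [p*0.010000 + (1-p)*0.000000] = 0.005009; exercise = 0.000000; V(3,2) = max -> 0.005009
  V(3,3) = exp(-r*dt) * [p*0.000000 + (1-p)*0.000000] = 0.000000; exercise = 0.000000; V(3,3) = max -> 0.000000
  V(2,0) = exp(-r*dt) * [p*0.093537 + (1-p)*0.037378] = 0.065467; exercise = 0.064678; V(2,0) = max -> 0.065467
  V(2,1) = exp(-r*dt) * [p*0.037378 + (1-p)*0.005009] = 0.021218; exercise = 0.010000; V(2,1) = max -> 0.021218
  V(2,2) = exp(-r*dt) * [p*0.005009 + (1-p)*0.000000] = 0.002509; exercise = 0.000000; V(2,2) = max -> 0.002509
  V(1,0) = exp(-r*dt) * [p*0.065467 + (1-p)*0.021218] = 0.043359; exercise = 0.036964; V(1,0) = max -> 0.043359
  V(1,1) = exp(-r*dt) * [p*0.021218 + (1-p)*0.002509] = 0.011878; exercise = 0.000000; V(1,1) = max -> 0.011878
  V(0,0) = exp(-r*dt) * [p*0.043359 + (1-p)*0.011878] = 0.027634; exercise = 0.010000; V(0,0) = max -> 0.027634


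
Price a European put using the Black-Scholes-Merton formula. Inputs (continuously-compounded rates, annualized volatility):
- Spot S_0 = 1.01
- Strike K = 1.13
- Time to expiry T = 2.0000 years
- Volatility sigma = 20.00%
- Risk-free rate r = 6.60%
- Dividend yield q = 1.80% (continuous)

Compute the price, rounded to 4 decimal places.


Answer: Price = 0.1186

Derivation:
d1 = (ln(S/K) + (r - q + 0.5*sigma^2) * T) / (sigma * sqrt(T)) = 0.08390776
d2 = d1 - sigma * sqrt(T) = -0.19893495
exp(-rT) = 0.87634100; exp(-qT) = 0.96464029
P = K * exp(-rT) * N(-d2) - S_0 * exp(-qT) * N(-d1)
N(-d1) = 0.46656489; N(-d2) = 0.57884319
P = 1.1300 * 0.87634100 * 0.57884319 - 1.0100 * 0.96464029 * 0.46656489 = 0.1186


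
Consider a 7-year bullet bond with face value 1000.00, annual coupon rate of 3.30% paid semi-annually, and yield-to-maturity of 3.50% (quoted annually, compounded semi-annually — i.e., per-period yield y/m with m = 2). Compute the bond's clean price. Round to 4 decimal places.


Answer: Price = 987.6780

Derivation:
Coupon per period c = face * coupon_rate / m = 16.500000
Periods per year m = 2; per-period yield y/m = 0.017500
Number of cashflows N = 14
Cashflows (t years, CF_t, discount factor 1/(1+y/m)^(m*t), PV):
  t = 0.5000: CF_t = 16.500000, DF = 0.982801, PV = 16.216216
  t = 1.0000: CF_t = 16.500000, DF = 0.965898, PV = 15.937313
  t = 1.5000: CF_t = 16.500000, DF = 0.949285, PV = 15.663207
  t = 2.0000: CF_t = 16.500000, DF = 0.932959, PV = 15.393815
  t = 2.5000: CF_t = 16.500000, DF = 0.916913, PV = 15.129057
  t = 3.0000: CF_t = 16.500000, DF = 0.901143, PV = 14.868852
  t = 3.5000: CF_t = 16.500000, DF = 0.885644, PV = 14.613122
  t = 4.0000: CF_t = 16.500000, DF = 0.870412, PV = 14.361791
  t = 4.5000: CF_t = 16.500000, DF = 0.855441, PV = 14.114782
  t = 5.0000: CF_t = 16.500000, DF = 0.840729, PV = 13.872022
  t = 5.5000: CF_t = 16.500000, DF = 0.826269, PV = 13.633437
  t = 6.0000: CF_t = 16.500000, DF = 0.812058, PV = 13.398955
  t = 6.5000: CF_t = 16.500000, DF = 0.798091, PV = 13.168506
  t = 7.0000: CF_t = 1016.500000, DF = 0.784365, PV = 797.306918
Price P = sum_t PV_t = 987.677994


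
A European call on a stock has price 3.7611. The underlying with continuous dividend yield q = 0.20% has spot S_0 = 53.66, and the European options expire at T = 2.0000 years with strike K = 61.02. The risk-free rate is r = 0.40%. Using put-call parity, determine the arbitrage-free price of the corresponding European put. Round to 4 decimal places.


Put-call parity: C - P = S_0 * exp(-qT) - K * exp(-rT).
S_0 * exp(-qT) = 53.6600 * 0.99600799 = 53.44578871
K * exp(-rT) = 61.0200 * 0.99203191 = 60.53378744
P = C - S*exp(-qT) + K*exp(-rT)
P = 3.7611 - 53.44578871 + 60.53378744 = 10.8491

Answer: Put price = 10.8491


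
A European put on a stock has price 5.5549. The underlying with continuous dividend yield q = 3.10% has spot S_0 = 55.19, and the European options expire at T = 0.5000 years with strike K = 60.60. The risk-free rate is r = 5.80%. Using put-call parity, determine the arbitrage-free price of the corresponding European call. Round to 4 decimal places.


Answer: Call price = 1.0282

Derivation:
Put-call parity: C - P = S_0 * exp(-qT) - K * exp(-rT).
S_0 * exp(-qT) = 55.1900 * 0.98461951 = 54.34115058
K * exp(-rT) = 60.6000 * 0.97141646 = 58.86783775
C = P + S*exp(-qT) - K*exp(-rT)
C = 5.5549 + 54.34115058 - 58.86783775 = 1.0282


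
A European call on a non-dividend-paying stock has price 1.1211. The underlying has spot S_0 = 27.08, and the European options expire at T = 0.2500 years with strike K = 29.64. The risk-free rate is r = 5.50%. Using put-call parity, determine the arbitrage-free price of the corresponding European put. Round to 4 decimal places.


Answer: Put price = 3.2763

Derivation:
Put-call parity: C - P = S_0 * exp(-qT) - K * exp(-rT).
S_0 * exp(-qT) = 27.0800 * 1.00000000 = 27.08000000
K * exp(-rT) = 29.6400 * 0.98634410 = 29.23523911
P = C - S*exp(-qT) + K*exp(-rT)
P = 1.1211 - 27.08000000 + 29.23523911 = 3.2763


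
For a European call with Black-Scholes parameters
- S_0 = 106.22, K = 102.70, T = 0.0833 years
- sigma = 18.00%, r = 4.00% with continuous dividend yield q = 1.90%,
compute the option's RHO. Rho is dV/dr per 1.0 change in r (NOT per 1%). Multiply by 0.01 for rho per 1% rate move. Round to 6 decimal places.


Answer: Rho = 6.345497

Derivation:
d1 = 0.7083398847; d2 = 0.6563887538
phi(d1) = 0.3104255350; exp(-qT) = 0.9984185518; exp(-rT) = 0.9966735450
N(d2) = 0.7442129877
Rho = K*T*exp(-rT)*N(d2) = 102.7000 * 0.0833 * 0.9966735450 * 0.7442129877 = 6.345497


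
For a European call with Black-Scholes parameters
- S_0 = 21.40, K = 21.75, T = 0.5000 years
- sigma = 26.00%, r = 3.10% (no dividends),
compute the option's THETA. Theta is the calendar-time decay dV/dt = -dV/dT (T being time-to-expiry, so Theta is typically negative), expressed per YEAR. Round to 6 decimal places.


d1 = 0.0879921747; d2 = -0.0958555884
phi(d1) = 0.3974008362; exp(-qT) = 1.0000000000; exp(-rT) = 0.9846195068
Theta = -S*exp(-qT)*phi(d1)*sigma/(2*sqrt(T)) - r*K*exp(-rT)*N(d2) + q*S*exp(-qT)*N(d1)
N(d1) = 0.5350585522; N(d2) = 0.4618176337; sqrt(T) = 0.7071067812
Term 1 = -21.4000 * 1.0000000000 * 0.3974008362 * 0.2600 / (2 * 0.7071067812) = -1.5635108525
Term 2 = -0.0310 * 21.7500 * 0.9846195068 * 0.4618176337 = -0.3065913533
Term 3 = 0 (no dividend yield, q = 0)
Theta = -1.5635108525 + (-0.3065913533) + (0.0000000000) = -1.870102

Answer: Theta = -1.870102


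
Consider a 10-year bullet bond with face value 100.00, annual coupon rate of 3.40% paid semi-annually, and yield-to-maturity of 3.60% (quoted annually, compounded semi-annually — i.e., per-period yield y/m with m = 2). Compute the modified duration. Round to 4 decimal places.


Answer: Modified duration = 8.3946

Derivation:
Coupon per period c = face * coupon_rate / m = 1.700000
Periods per year m = 2; per-period yield y/m = 0.018000
Number of cashflows N = 20
Cashflows (t years, CF_t, discount factor 1/(1+y/m)^(m*t), PV):
  t = 0.5000: CF_t = 1.700000, DF = 0.982318, PV = 1.669941
  t = 1.0000: CF_t = 1.700000, DF = 0.964949, PV = 1.640414
  t = 1.5000: CF_t = 1.700000, DF = 0.947887, PV = 1.611408
  t = 2.0000: CF_t = 1.700000, DF = 0.931127, PV = 1.582916
  t = 2.5000: CF_t = 1.700000, DF = 0.914663, PV = 1.554927
  t = 3.0000: CF_t = 1.700000, DF = 0.898490, PV = 1.527433
  t = 3.5000: CF_t = 1.700000, DF = 0.882603, PV = 1.500426
  t = 4.0000: CF_t = 1.700000, DF = 0.866997, PV = 1.473896
  t = 4.5000: CF_t = 1.700000, DF = 0.851667, PV = 1.447834
  t = 5.0000: CF_t = 1.700000, DF = 0.836608, PV = 1.422234
  t = 5.5000: CF_t = 1.700000, DF = 0.821816, PV = 1.397087
  t = 6.0000: CF_t = 1.700000, DF = 0.807285, PV = 1.372384
  t = 6.5000: CF_t = 1.700000, DF = 0.793010, PV = 1.348118
  t = 7.0000: CF_t = 1.700000, DF = 0.778989, PV = 1.324281
  t = 7.5000: CF_t = 1.700000, DF = 0.765215, PV = 1.300865
  t = 8.0000: CF_t = 1.700000, DF = 0.751684, PV = 1.277864
  t = 8.5000: CF_t = 1.700000, DF = 0.738393, PV = 1.255269
  t = 9.0000: CF_t = 1.700000, DF = 0.725337, PV = 1.233073
  t = 9.5000: CF_t = 1.700000, DF = 0.712512, PV = 1.211270
  t = 10.0000: CF_t = 101.700000, DF = 0.699914, PV = 71.181214
Price P = sum_t PV_t = 98.332853
First compute Macaulay numerator sum_t t * PV_t:
  t * PV_t at t = 0.5000: 0.834971
  t * PV_t at t = 1.0000: 1.640414
  t * PV_t at t = 1.5000: 2.417112
  t * PV_t at t = 2.0000: 3.165832
  t * PV_t at t = 2.5000: 3.887318
  t * PV_t at t = 3.0000: 4.582300
  t * PV_t at t = 3.5000: 5.251490
  t * PV_t at t = 4.0000: 5.895582
  t * PV_t at t = 4.5000: 6.515255
  t * PV_t at t = 5.0000: 7.111171
  t * PV_t at t = 5.5000: 7.683977
  t * PV_t at t = 6.0000: 8.234303
  t * PV_t at t = 6.5000: 8.762765
  t * PV_t at t = 7.0000: 9.269964
  t * PV_t at t = 7.5000: 9.756488
  t * PV_t at t = 8.0000: 10.222908
  t * PV_t at t = 8.5000: 10.669784
  t * PV_t at t = 9.0000: 11.097660
  t * PV_t at t = 9.5000: 11.507070
  t * PV_t at t = 10.0000: 711.812144
Macaulay duration D = 840.318507 / 98.332853 = 8.545654
Modified duration = D / (1 + y/m) = 8.545654 / (1 + 0.018000) = 8.394552


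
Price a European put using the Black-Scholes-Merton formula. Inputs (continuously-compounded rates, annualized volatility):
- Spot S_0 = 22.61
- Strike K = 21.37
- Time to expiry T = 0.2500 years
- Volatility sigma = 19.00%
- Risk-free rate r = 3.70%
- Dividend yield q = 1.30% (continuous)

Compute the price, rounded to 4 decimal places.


Answer: Price = 0.3186

Derivation:
d1 = (ln(S/K) + (r - q + 0.5*sigma^2) * T) / (sigma * sqrt(T)) = 0.70438649
d2 = d1 - sigma * sqrt(T) = 0.60938649
exp(-rT) = 0.99079265; exp(-qT) = 0.99675528
P = K * exp(-rT) * N(-d2) - S_0 * exp(-qT) * N(-d1)
N(-d1) = 0.24059606; N(-d2) = 0.27113414
P = 21.3700 * 0.99079265 * 0.27113414 - 22.6100 * 0.99675528 * 0.24059606 = 0.3186


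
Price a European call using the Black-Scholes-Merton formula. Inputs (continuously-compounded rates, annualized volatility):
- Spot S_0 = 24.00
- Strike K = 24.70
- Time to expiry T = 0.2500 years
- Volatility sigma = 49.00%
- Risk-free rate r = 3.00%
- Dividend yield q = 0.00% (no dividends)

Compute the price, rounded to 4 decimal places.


d1 = (ln(S/K) + (r - q + 0.5*sigma^2) * T) / (sigma * sqrt(T)) = 0.03576770
d2 = d1 - sigma * sqrt(T) = -0.20923230
exp(-rT) = 0.99252805; exp(-qT) = 1.00000000
C = S_0 * exp(-qT) * N(d1) - K * exp(-rT) * N(d2)
N(d1) = 0.51426621; N(d2) = 0.41713345
C = 24.0000 * 1.00000000 * 0.51426621 - 24.7000 * 0.99252805 * 0.41713345 = 2.1162

Answer: Price = 2.1162


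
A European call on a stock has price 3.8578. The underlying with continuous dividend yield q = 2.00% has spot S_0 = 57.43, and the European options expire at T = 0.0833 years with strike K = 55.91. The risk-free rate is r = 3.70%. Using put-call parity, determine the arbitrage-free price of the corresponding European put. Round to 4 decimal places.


Answer: Put price = 2.2613

Derivation:
Put-call parity: C - P = S_0 * exp(-qT) - K * exp(-rT).
S_0 * exp(-qT) = 57.4300 * 0.99833539 = 57.33440128
K * exp(-rT) = 55.9100 * 0.99692264 = 55.73794507
P = C - S*exp(-qT) + K*exp(-rT)
P = 3.8578 - 57.33440128 + 55.73794507 = 2.2613


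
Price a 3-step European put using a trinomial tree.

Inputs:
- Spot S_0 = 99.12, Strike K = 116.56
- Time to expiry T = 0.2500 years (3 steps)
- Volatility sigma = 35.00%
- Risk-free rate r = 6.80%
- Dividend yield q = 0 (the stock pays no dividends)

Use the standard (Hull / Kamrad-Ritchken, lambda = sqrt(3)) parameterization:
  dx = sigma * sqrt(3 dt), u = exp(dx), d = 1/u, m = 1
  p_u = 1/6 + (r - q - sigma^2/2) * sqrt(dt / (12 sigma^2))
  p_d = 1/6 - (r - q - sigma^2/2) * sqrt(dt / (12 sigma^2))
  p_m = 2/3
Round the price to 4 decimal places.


Answer: Price = V(0,0) = 17.4113

Derivation:
dt = T/N = 0.083333; dx = sigma*sqrt(3*dt) = 0.175000
u = exp(dx) = 1.191246; d = 1/u = 0.839457
p_u = 0.168274, p_m = 0.666667, p_d = 0.165060
Discount per step: exp(-r*dt) = 0.994349
Stock lattice S(k, j) with j the centered position index:
  k=0: S(0,+0) = 99.1200
  k=1: S(1,-1) = 83.2070; S(1,+0) = 99.1200; S(1,+1) = 118.0763
  k=2: S(2,-2) = 69.8487; S(2,-1) = 83.2070; S(2,+0) = 99.1200; S(2,+1) = 118.0763; S(2,+2) = 140.6580
  k=3: S(3,-3) = 58.6350; S(3,-2) = 69.8487; S(3,-1) = 83.2070; S(3,+0) = 99.1200; S(3,+1) = 118.0763; S(3,+2) = 140.6580; S(3,+3) = 167.5583
Terminal payoffs V(N, j) = max(K - S_T, 0):
  V(3,-3) = 57.925032; V(3,-2) = 46.711317; V(3,-1) = 33.353020; V(3,+0) = 17.440000; V(3,+1) = 0.000000; V(3,+2) = 0.000000; V(3,+3) = 0.000000
Backward induction: V(k, j) = exp(-r*dt) * [p_u * V(k+1, j+1) + p_m * V(k+1, j) + p_d * V(k+1, j-1)]
  V(2,-2) = exp(-r*dt) * [p_u*33.353020 + p_m*46.711317 + p_d*57.925032] = 46.052690
  V(2,-1) = exp(-r*dt) * [p_u*17.440000 + p_m*33.353020 + p_d*46.711317] = 32.694395
  V(2,+0) = exp(-r*dt) * [p_u*0.000000 + p_m*17.440000 + p_d*33.353020] = 17.035094
  V(2,+1) = exp(-r*dt) * [p_u*0.000000 + p_m*0.000000 + p_d*17.440000] = 2.862372
  V(2,+2) = exp(-r*dt) * [p_u*0.000000 + p_m*0.000000 + p_d*0.000000] = 0.000000
  V(1,-1) = exp(-r*dt) * [p_u*17.035094 + p_m*32.694395 + p_d*46.052690] = 32.081945
  V(1,+0) = exp(-r*dt) * [p_u*2.862372 + p_m*17.035094 + p_d*32.694395] = 17.137525
  V(1,+1) = exp(-r*dt) * [p_u*0.000000 + p_m*2.862372 + p_d*17.035094] = 4.693381
  V(0,+0) = exp(-r*dt) * [p_u*4.693381 + p_m*17.137525 + p_d*32.081945] = 17.411276


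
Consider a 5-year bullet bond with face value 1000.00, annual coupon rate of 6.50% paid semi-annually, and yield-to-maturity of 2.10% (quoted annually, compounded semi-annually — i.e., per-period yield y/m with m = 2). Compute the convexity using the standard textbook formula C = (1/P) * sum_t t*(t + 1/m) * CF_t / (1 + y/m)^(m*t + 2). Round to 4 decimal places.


Coupon per period c = face * coupon_rate / m = 32.500000
Periods per year m = 2; per-period yield y/m = 0.010500
Number of cashflows N = 10
Cashflows (t years, CF_t, discount factor 1/(1+y/m)^(m*t), PV):
  t = 0.5000: CF_t = 32.500000, DF = 0.989609, PV = 32.162296
  t = 1.0000: CF_t = 32.500000, DF = 0.979326, PV = 31.828101
  t = 1.5000: CF_t = 32.500000, DF = 0.969150, PV = 31.497378
  t = 2.0000: CF_t = 32.500000, DF = 0.959080, PV = 31.170092
  t = 2.5000: CF_t = 32.500000, DF = 0.949114, PV = 30.846207
  t = 3.0000: CF_t = 32.500000, DF = 0.939252, PV = 30.525687
  t = 3.5000: CF_t = 32.500000, DF = 0.929492, PV = 30.208498
  t = 4.0000: CF_t = 32.500000, DF = 0.919834, PV = 29.894605
  t = 4.5000: CF_t = 32.500000, DF = 0.910276, PV = 29.583973
  t = 5.0000: CF_t = 1032.500000, DF = 0.900818, PV = 930.094084
Price P = sum_t PV_t = 1207.810922
Convexity numerator sum_t t*(t + 1/m) * CF_t / (1+y/m)^(m*t + 2):
  t = 0.5000: term = 15.748689
  t = 1.0000: term = 46.755139
  t = 1.5000: term = 92.538622
  t = 2.0000: term = 152.628437
  t = 2.5000: term = 226.563737
  t = 3.0000: term = 313.893352
  t = 3.5000: term = 414.175625
  t = 4.0000: term = 526.978246
  t = 4.5000: term = 651.878087
  t = 5.0000: term = 25048.800852
Convexity = (1/P) * sum = 27489.960785 / 1207.810922 = 22.760153

Answer: Convexity = 22.7602


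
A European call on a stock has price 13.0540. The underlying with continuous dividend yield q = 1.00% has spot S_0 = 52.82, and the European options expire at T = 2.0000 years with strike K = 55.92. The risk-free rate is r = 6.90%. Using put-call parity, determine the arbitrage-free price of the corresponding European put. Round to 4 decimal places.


Answer: Put price = 9.9917

Derivation:
Put-call parity: C - P = S_0 * exp(-qT) - K * exp(-rT).
S_0 * exp(-qT) = 52.8200 * 0.98019867 = 51.77409392
K * exp(-rT) = 55.9200 * 0.87109869 = 48.71183884
P = C - S*exp(-qT) + K*exp(-rT)
P = 13.0540 - 51.77409392 + 48.71183884 = 9.9917


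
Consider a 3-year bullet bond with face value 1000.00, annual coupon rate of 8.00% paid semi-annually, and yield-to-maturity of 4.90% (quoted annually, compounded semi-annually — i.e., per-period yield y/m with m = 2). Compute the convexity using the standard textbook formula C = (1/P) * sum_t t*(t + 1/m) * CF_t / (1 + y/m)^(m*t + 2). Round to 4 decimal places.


Answer: Convexity = 8.8466

Derivation:
Coupon per period c = face * coupon_rate / m = 40.000000
Periods per year m = 2; per-period yield y/m = 0.024500
Number of cashflows N = 6
Cashflows (t years, CF_t, discount factor 1/(1+y/m)^(m*t), PV):
  t = 0.5000: CF_t = 40.000000, DF = 0.976086, PV = 39.043436
  t = 1.0000: CF_t = 40.000000, DF = 0.952744, PV = 38.109747
  t = 1.5000: CF_t = 40.000000, DF = 0.929960, PV = 37.198387
  t = 2.0000: CF_t = 40.000000, DF = 0.907721, PV = 36.308820
  t = 2.5000: CF_t = 40.000000, DF = 0.886013, PV = 35.440528
  t = 3.0000: CF_t = 1040.000000, DF = 0.864825, PV = 899.417975
Price P = sum_t PV_t = 1085.518893
Convexity numerator sum_t t*(t + 1/m) * CF_t / (1+y/m)^(m*t + 2):
  t = 0.5000: term = 18.599193
  t = 1.0000: term = 54.463231
  t = 1.5000: term = 106.321583
  t = 2.0000: term = 172.964995
  t = 2.5000: term = 253.243038
  t = 3.0000: term = 8997.605269
Convexity = (1/P) * sum = 9603.197309 / 1085.518893 = 8.846642


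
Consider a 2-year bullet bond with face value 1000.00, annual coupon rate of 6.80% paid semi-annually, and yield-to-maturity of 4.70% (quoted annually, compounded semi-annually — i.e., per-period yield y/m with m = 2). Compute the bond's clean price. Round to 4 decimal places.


Answer: Price = 1039.6439

Derivation:
Coupon per period c = face * coupon_rate / m = 34.000000
Periods per year m = 2; per-period yield y/m = 0.023500
Number of cashflows N = 4
Cashflows (t years, CF_t, discount factor 1/(1+y/m)^(m*t), PV):
  t = 0.5000: CF_t = 34.000000, DF = 0.977040, PV = 33.219345
  t = 1.0000: CF_t = 34.000000, DF = 0.954606, PV = 32.456615
  t = 1.5000: CF_t = 34.000000, DF = 0.932688, PV = 31.711397
  t = 2.0000: CF_t = 1034.000000, DF = 0.911273, PV = 942.256519
Price P = sum_t PV_t = 1039.643876


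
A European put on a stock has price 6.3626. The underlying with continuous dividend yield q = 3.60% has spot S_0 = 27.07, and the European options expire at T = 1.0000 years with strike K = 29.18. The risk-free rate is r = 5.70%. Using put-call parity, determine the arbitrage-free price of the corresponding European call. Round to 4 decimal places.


Put-call parity: C - P = S_0 * exp(-qT) - K * exp(-rT).
S_0 * exp(-qT) = 27.0700 * 0.96464029 = 26.11281274
K * exp(-rT) = 29.1800 * 0.94459407 = 27.56325494
C = P + S*exp(-qT) - K*exp(-rT)
C = 6.3626 + 26.11281274 - 27.56325494 = 4.9122

Answer: Call price = 4.9122


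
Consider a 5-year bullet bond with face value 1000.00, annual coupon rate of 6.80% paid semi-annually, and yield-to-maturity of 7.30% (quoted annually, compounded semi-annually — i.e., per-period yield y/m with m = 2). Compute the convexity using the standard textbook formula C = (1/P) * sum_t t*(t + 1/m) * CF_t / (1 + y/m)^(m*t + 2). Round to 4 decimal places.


Coupon per period c = face * coupon_rate / m = 34.000000
Periods per year m = 2; per-period yield y/m = 0.036500
Number of cashflows N = 10
Cashflows (t years, CF_t, discount factor 1/(1+y/m)^(m*t), PV):
  t = 0.5000: CF_t = 34.000000, DF = 0.964785, PV = 32.802701
  t = 1.0000: CF_t = 34.000000, DF = 0.930811, PV = 31.647565
  t = 1.5000: CF_t = 34.000000, DF = 0.898033, PV = 30.533107
  t = 2.0000: CF_t = 34.000000, DF = 0.866409, PV = 29.457894
  t = 2.5000: CF_t = 34.000000, DF = 0.835898, PV = 28.420544
  t = 3.0000: CF_t = 34.000000, DF = 0.806462, PV = 27.419724
  t = 3.5000: CF_t = 34.000000, DF = 0.778063, PV = 26.454148
  t = 4.0000: CF_t = 34.000000, DF = 0.750664, PV = 25.522574
  t = 4.5000: CF_t = 34.000000, DF = 0.724230, PV = 24.623805
  t = 5.0000: CF_t = 1034.000000, DF = 0.698726, PV = 722.482737
Price P = sum_t PV_t = 979.364798
Convexity numerator sum_t t*(t + 1/m) * CF_t / (1+y/m)^(m*t + 2):
  t = 0.5000: term = 15.266553
  t = 1.0000: term = 44.186841
  t = 1.5000: term = 85.261632
  t = 2.0000: term = 137.098620
  t = 2.5000: term = 198.406107
  t = 3.0000: term = 267.987023
  t = 3.5000: term = 344.733267
  t = 4.0000: term = 427.620343
  t = 4.5000: term = 515.702295
  t = 5.0000: term = 18493.604064
Convexity = (1/P) * sum = 20529.866745 / 979.364798 = 20.962431

Answer: Convexity = 20.9624


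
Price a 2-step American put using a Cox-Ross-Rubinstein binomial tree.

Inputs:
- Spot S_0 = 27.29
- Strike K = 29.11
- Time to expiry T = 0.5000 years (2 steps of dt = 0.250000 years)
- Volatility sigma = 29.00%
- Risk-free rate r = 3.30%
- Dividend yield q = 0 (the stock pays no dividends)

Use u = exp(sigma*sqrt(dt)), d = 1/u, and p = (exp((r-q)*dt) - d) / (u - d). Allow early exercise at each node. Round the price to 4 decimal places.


dt = T/N = 0.250000
u = exp(sigma*sqrt(dt)) = 1.156040; d = 1/u = 0.865022
p = (exp((r-q)*dt) - d) / (u - d) = 0.492279
Discount per step: exp(-r*dt) = 0.991784
Stock lattice S(k, i) with i counting down-moves:
  k=0: S(0,0) = 27.2900
  k=1: S(1,0) = 31.5483; S(1,1) = 23.6065
  k=2: S(2,0) = 36.4711; S(2,1) = 27.2900; S(2,2) = 20.4201
Terminal payoffs V(N, i) = max(K - S_T, 0):
  V(2,0) = 0.000000; V(2,1) = 1.820000; V(2,2) = 8.689887
Backward induction: V(k, i) = exp(-r*dt) * [p * V(k+1, i) + (1-p) * V(k+1, i+1)]; then take max(V_cont, immediate exercise) for American.
  V(1,0) = exp(-r*dt) * [p*0.000000 + (1-p)*1.820000] = 0.916459; exercise = 0.000000; V(1,0) = max -> 0.916459
  V(1,1) = exp(-r*dt) * [p*1.820000 + (1-p)*8.689887] = 5.264372; exercise = 5.503542; V(1,1) = max -> 5.503542
  V(0,0) = exp(-r*dt) * [p*0.916459 + (1-p)*5.503542] = 3.218751; exercise = 1.820000; V(0,0) = max -> 3.218751

Answer: Price = V(0,0) = 3.2188


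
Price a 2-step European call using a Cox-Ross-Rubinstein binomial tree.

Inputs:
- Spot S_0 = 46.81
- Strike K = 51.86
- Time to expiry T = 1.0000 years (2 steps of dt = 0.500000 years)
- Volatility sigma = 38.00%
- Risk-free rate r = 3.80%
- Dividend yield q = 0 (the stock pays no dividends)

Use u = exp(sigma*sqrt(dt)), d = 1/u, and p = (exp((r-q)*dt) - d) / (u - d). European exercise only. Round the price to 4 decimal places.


dt = T/N = 0.500000
u = exp(sigma*sqrt(dt)) = 1.308263; d = 1/u = 0.764372
p = (exp((r-q)*dt) - d) / (u - d) = 0.468494
Discount per step: exp(-r*dt) = 0.981179
Stock lattice S(k, i) with i counting down-moves:
  k=0: S(0,0) = 46.8100
  k=1: S(1,0) = 61.2398; S(1,1) = 35.7803
  k=2: S(2,0) = 80.1178; S(2,1) = 46.8100; S(2,2) = 27.3494
Terminal payoffs V(N, i) = max(S_T - K, 0):
  V(2,0) = 28.257797; V(2,1) = 0.000000; V(2,2) = 0.000000
Backward induction: V(k, i) = exp(-r*dt) * [p * V(k+1, i) + (1-p) * V(k+1, i+1)].
  V(1,0) = exp(-r*dt) * [p*28.257797 + (1-p)*0.000000] = 12.989437
  V(1,1) = exp(-r*dt) * [p*0.000000 + (1-p)*0.000000] = 0.000000
  V(0,0) = exp(-r*dt) * [p*12.989437 + (1-p)*0.000000] = 5.970935

Answer: Price = V(0,0) = 5.9709


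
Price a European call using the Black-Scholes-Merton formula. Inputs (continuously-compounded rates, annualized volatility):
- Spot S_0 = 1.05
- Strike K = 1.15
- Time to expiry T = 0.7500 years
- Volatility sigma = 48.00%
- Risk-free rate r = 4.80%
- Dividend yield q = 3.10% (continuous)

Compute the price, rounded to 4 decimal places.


d1 = (ln(S/K) + (r - q + 0.5*sigma^2) * T) / (sigma * sqrt(T)) = 0.01967374
d2 = d1 - sigma * sqrt(T) = -0.39601845
exp(-rT) = 0.96464029; exp(-qT) = 0.97701820
C = S_0 * exp(-qT) * N(d1) - K * exp(-rT) * N(d2)
N(d1) = 0.50784818; N(d2) = 0.34604571
C = 1.0500 * 0.97701820 * 0.50784818 - 1.1500 * 0.96464029 * 0.34604571 = 0.1371

Answer: Price = 0.1371


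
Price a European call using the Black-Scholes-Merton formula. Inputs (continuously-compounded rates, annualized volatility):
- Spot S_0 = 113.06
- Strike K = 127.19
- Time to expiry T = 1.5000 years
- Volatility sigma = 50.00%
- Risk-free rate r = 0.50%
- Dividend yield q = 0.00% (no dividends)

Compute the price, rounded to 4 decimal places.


Answer: Price = 22.6408

Derivation:
d1 = (ln(S/K) + (r - q + 0.5*sigma^2) * T) / (sigma * sqrt(T)) = 0.12612687
d2 = d1 - sigma * sqrt(T) = -0.48624556
exp(-rT) = 0.99252805; exp(-qT) = 1.00000000
C = S_0 * exp(-qT) * N(d1) - K * exp(-rT) * N(d2)
N(d1) = 0.55018425; N(d2) = 0.31339653
C = 113.0600 * 1.00000000 * 0.55018425 - 127.1900 * 0.99252805 * 0.31339653 = 22.6408


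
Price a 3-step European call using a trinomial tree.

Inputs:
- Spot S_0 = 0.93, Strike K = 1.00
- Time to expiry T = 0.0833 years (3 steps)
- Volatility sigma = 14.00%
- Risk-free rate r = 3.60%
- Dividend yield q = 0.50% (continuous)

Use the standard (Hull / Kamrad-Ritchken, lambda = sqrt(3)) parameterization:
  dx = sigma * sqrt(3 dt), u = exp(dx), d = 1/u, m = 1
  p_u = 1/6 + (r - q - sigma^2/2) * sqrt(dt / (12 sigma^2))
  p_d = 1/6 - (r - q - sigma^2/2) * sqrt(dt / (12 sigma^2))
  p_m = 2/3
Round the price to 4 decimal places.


Answer: Price = V(0,0) = 0.0008

Derivation:
dt = T/N = 0.027767; dx = sigma*sqrt(3*dt) = 0.040406
u = exp(dx) = 1.041234; d = 1/u = 0.960399
p_u = 0.173951, p_m = 0.666667, p_d = 0.159383
Discount per step: exp(-r*dt) = 0.999001
Stock lattice S(k, j) with j the centered position index:
  k=0: S(0,+0) = 0.9300
  k=1: S(1,-1) = 0.8932; S(1,+0) = 0.9300; S(1,+1) = 0.9683
  k=2: S(2,-2) = 0.8578; S(2,-1) = 0.8932; S(2,+0) = 0.9300; S(2,+1) = 0.9683; S(2,+2) = 1.0083
  k=3: S(3,-3) = 0.8238; S(3,-2) = 0.8578; S(3,-1) = 0.8932; S(3,+0) = 0.9300; S(3,+1) = 0.9683; S(3,+2) = 1.0083; S(3,+3) = 1.0499
Terminal payoffs V(N, j) = max(S_T - K, 0):
  V(3,-3) = 0.000000; V(3,-2) = 0.000000; V(3,-1) = 0.000000; V(3,+0) = 0.000000; V(3,+1) = 0.000000; V(3,+2) = 0.008276; V(3,+3) = 0.049851
Backward induction: V(k, j) = exp(-r*dt) * [p_u * V(k+1, j+1) + p_m * V(k+1, j) + p_d * V(k+1, j-1)]
  V(2,-2) = exp(-r*dt) * [p_u*0.000000 + p_m*0.000000 + p_d*0.000000] = 0.000000
  V(2,-1) = exp(-r*dt) * [p_u*0.000000 + p_m*0.000000 + p_d*0.000000] = 0.000000
  V(2,+0) = exp(-r*dt) * [p_u*0.000000 + p_m*0.000000 + p_d*0.000000] = 0.000000
  V(2,+1) = exp(-r*dt) * [p_u*0.008276 + p_m*0.000000 + p_d*0.000000] = 0.001438
  V(2,+2) = exp(-r*dt) * [p_u*0.049851 + p_m*0.008276 + p_d*0.000000] = 0.014175
  V(1,-1) = exp(-r*dt) * [p_u*0.000000 + p_m*0.000000 + p_d*0.000000] = 0.000000
  V(1,+0) = exp(-r*dt) * [p_u*0.001438 + p_m*0.000000 + p_d*0.000000] = 0.000250
  V(1,+1) = exp(-r*dt) * [p_u*0.014175 + p_m*0.001438 + p_d*0.000000] = 0.003421
  V(0,+0) = exp(-r*dt) * [p_u*0.003421 + p_m*0.000250 + p_d*0.000000] = 0.000761


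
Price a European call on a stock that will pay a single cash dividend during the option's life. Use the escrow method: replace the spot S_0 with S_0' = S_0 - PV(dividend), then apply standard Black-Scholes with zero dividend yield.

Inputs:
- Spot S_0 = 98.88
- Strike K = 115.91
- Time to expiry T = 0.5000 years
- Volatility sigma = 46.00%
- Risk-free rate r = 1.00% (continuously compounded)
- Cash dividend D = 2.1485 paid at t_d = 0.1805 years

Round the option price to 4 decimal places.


Answer: Price = 6.3315

Derivation:
PV(D) = D * exp(-r * t_d) = 2.1485 * 0.99819663 = 2.14462546
S_0' = S_0 - PV(D) = 98.8800 - 2.14462546 = 96.73537454
d1 = (ln(S_0'/K) + (r + sigma^2/2)*T) / (sigma*sqrt(T)) = -0.37794819
d2 = d1 - sigma*sqrt(T) = -0.70321731
exp(-rT) = 0.99501248
N(d1) = 0.35273454; N(d2) = 0.24096017
C = S_0' * N(d1) - K * exp(-rT) * N(d2) = 96.73537454 * 0.35273454 - 115.9100 * 0.99501248 * 0.24096017 = 6.3315


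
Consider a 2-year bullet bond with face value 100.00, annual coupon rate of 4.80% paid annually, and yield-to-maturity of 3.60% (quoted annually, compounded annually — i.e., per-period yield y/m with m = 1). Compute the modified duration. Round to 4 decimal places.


Answer: Modified duration = 1.8868

Derivation:
Coupon per period c = face * coupon_rate / m = 4.800000
Periods per year m = 1; per-period yield y/m = 0.036000
Number of cashflows N = 2
Cashflows (t years, CF_t, discount factor 1/(1+y/m)^(m*t), PV):
  t = 1.0000: CF_t = 4.800000, DF = 0.965251, PV = 4.633205
  t = 2.0000: CF_t = 104.800000, DF = 0.931709, PV = 97.643148
Price P = sum_t PV_t = 102.276352
First compute Macaulay numerator sum_t t * PV_t:
  t * PV_t at t = 1.0000: 4.633205
  t * PV_t at t = 2.0000: 195.286296
Macaulay duration D = 199.919500 / 102.276352 = 1.954699
Modified duration = D / (1 + y/m) = 1.954699 / (1 + 0.036000) = 1.886775


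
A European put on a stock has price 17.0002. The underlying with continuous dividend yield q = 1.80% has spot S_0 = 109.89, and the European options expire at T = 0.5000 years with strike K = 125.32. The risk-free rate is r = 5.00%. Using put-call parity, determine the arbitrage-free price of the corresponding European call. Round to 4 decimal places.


Put-call parity: C - P = S_0 * exp(-qT) - K * exp(-rT).
S_0 * exp(-qT) = 109.8900 * 0.99104038 = 108.90542722
K * exp(-rT) = 125.3200 * 0.97530991 = 122.22583818
C = P + S*exp(-qT) - K*exp(-rT)
C = 17.0002 + 108.90542722 - 122.22583818 = 3.6798

Answer: Call price = 3.6798


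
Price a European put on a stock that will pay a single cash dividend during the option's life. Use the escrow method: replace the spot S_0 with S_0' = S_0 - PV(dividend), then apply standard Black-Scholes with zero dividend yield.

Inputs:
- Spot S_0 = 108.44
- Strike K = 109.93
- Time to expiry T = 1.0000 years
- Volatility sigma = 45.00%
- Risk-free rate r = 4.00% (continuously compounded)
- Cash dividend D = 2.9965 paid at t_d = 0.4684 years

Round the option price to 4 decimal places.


PV(D) = D * exp(-r * t_d) = 2.9965 * 0.98143843 = 2.94088025
S_0' = S_0 - PV(D) = 108.4400 - 2.94088025 = 105.49911975
d1 = (ln(S_0'/K) + (r + sigma^2/2)*T) / (sigma*sqrt(T)) = 0.22246402
d2 = d1 - sigma*sqrt(T) = -0.22753598
exp(-rT) = 0.96078944
N(-d1) = 0.41197634; N(-d2) = 0.58999650
P = K * exp(-rT) * N(-d2) - S_0' * N(-d1) = 109.9300 * 0.96078944 * 0.58999650 - 105.49911975 * 0.41197634 = 18.8520

Answer: Price = 18.8520


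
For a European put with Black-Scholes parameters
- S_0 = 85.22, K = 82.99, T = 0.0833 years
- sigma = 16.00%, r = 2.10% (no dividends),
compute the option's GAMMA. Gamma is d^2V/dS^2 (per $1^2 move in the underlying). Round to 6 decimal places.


Answer: Gamma = 0.082855

Derivation:
d1 = 0.6351741547; d2 = 0.5889953717
phi(d1) = 0.3260639874; exp(-qT) = 1.0000000000; exp(-rT) = 0.9982522291
Gamma = exp(-qT) * phi(d1) / (S * sigma * sqrt(T)) = 1.0000000000 * 0.3260639874 / (85.2200 * 0.1600 * 0.2886173938) = 0.082855


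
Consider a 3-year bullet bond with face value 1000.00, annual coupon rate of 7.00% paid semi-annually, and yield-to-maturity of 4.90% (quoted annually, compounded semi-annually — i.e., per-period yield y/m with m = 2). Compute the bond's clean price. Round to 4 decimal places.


Coupon per period c = face * coupon_rate / m = 35.000000
Periods per year m = 2; per-period yield y/m = 0.024500
Number of cashflows N = 6
Cashflows (t years, CF_t, discount factor 1/(1+y/m)^(m*t), PV):
  t = 0.5000: CF_t = 35.000000, DF = 0.976086, PV = 34.163006
  t = 1.0000: CF_t = 35.000000, DF = 0.952744, PV = 33.346029
  t = 1.5000: CF_t = 35.000000, DF = 0.929960, PV = 32.548588
  t = 2.0000: CF_t = 35.000000, DF = 0.907721, PV = 31.770218
  t = 2.5000: CF_t = 35.000000, DF = 0.886013, PV = 31.010462
  t = 3.0000: CF_t = 1035.000000, DF = 0.864825, PV = 895.093850
Price P = sum_t PV_t = 1057.932153

Answer: Price = 1057.9322
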